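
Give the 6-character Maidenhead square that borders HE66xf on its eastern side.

HE76af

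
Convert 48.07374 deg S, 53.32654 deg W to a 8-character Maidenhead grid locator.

GE31iw02

Shift to the Maidenhead origin (180°W, 90°S): lon 126.67346, lat 41.92626.
Field (20°×10°, letters A–R): 126.67346/20 → 6 → G, 41.92626/10 → 4 → E; chars GE.
Square (2°×1°, digits 0–9): 6.67346/2 → 3, 1.92626/1 → 1; chars 31.
Subsquare (5′×2.5′, letters a–x): 0.67346/0.0833333 → 8 → i, 0.92626/0.0416667 → 22 → w; chars iw.
Extended square (30″×15″, digits 0–9): 0.00679/0.00833333 → 0, 0.00959/0.00416667 → 2; chars 02.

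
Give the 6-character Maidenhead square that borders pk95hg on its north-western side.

Longitude subsquare h = 7; −1 → 6 = g.
Latitude subsquare g = 6; +1 → 7 = h.

PK95gh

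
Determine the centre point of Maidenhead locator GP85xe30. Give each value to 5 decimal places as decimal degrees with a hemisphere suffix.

65.16875° N, 42.05417° W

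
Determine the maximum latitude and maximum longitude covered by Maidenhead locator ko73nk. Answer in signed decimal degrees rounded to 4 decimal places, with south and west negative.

Field K=10, O=14: +10·20° lon, +14·10° lat → SW at lon 20°, lat 50°.
Square 7, 3: +7·2° lon, +3·1° lat → SW at lon 34°, lat 53°.
Subsquare n=13, k=10: +13·0.0833333° lon, +10·0.0416667° lat → SW at lon 35.0833°, lat 53.4167°.
Cell spans 0.0833333° lon × 0.0416667° lat. NE corner is SW corner plus one full cell.
latitude 53.4583, longitude 35.1667.

53.4583, 35.1667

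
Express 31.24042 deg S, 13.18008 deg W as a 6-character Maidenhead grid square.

IF38js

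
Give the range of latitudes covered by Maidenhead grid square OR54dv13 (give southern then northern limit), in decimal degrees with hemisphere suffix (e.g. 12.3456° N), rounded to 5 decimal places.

Field O=14, R=17: +14·20° lon, +17·10° lat → SW at lon 100°, lat 80°.
Square 5, 4: +5·2° lon, +4·1° lat → SW at lon 110°, lat 84°.
Subsquare d=3, v=21: +3·0.0833333° lon, +21·0.0416667° lat → SW at lon 110.25°, lat 84.875°.
Extended square 1, 3: +1·0.00833333° lon, +3·0.00416667° lat → SW at lon 110.258°, lat 84.8875°.
Cell spans 0.00833333° lon × 0.00416667° lat.
south 84.88750° N, north 84.89167° N.

84.88750° N, 84.89167° N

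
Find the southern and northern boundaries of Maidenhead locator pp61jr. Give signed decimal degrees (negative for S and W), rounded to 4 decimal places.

61.7083, 61.7500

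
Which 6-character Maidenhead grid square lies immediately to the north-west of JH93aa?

Longitude subsquare a = 0; −1 → -1, wraps to 23 = x, carry into square.
Longitude square 9; −1 → 8.
Latitude subsquare a = 0; +1 → 1 = b.

JH83xb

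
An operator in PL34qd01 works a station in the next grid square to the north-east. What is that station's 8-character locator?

PL34qd12

Longitude extended square 0; +1 → 1.
Latitude extended square 1; +1 → 2.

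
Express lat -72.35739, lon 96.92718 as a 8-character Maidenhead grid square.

Offset from 180°W / 90°S: lon 276.92718°, lat 17.64261°.
Field: 276.92718/20 → 13 → N, 17.64261/10 → 1 → B; chars NB.
Square: 16.92718/2 → 8, 7.64261/1 → 7; chars 87.
Subsquare: 0.92718/0.0833333 → 11 → l, 0.64261/0.0416667 → 15 → p; chars lp.
Extended square: 0.01051/0.00833333 → 1, 0.01761/0.00416667 → 4; chars 14.

NB87lp14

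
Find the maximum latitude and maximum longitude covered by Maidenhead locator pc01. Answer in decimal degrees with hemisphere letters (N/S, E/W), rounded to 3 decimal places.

Field P=15, C=2: +15·20° lon, +2·10° lat → SW at lon 120°, lat -70°.
Square 0, 1: +0·2° lon, +1·1° lat → SW at lon 120°, lat -69°.
Cell spans 2° lon × 1° lat. NE corner is SW corner plus one full cell.
latitude 68.000° S, longitude 122.000° E.

68.000° S, 122.000° E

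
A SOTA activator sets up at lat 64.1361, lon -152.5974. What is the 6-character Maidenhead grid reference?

BP34qd

Offset from 180°W / 90°S: lon 27.4026°, lat 154.1361°.
Field: lon ⌊27.4026/20⌋ = 1 → B; lat ⌊154.1361/10⌋ = 15 → P.
Square: lon ⌊7.4026/2⌋ = 3; lat ⌊4.1361/1⌋ = 4.
Subsquare: lon ⌊1.4026/0.0833333⌋ = 16 → q; lat ⌊0.1361/0.0416667⌋ = 3 → d.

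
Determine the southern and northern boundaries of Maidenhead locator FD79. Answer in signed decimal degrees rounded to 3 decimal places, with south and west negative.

-51.000, -50.000

Field F=5, D=3: +5·20° lon, +3·10° lat → SW at lon -80°, lat -60°.
Square 7, 9: +7·2° lon, +9·1° lat → SW at lon -66°, lat -51°.
Cell spans 2° lon × 1° lat.
south -51.000, north -50.000.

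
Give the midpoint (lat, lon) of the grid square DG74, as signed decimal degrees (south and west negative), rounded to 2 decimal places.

-25.50, -105.00

Field D=3, G=6: +3·20° lon, +6·10° lat → SW at lon -120°, lat -30°.
Square 7, 4: +7·2° lon, +4·1° lat → SW at lon -106°, lat -26°.
Cell spans 2° lon × 1° lat. Centre is SW corner plus half of each.
latitude -25.50, longitude -105.00.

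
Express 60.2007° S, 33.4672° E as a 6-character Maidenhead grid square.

KC69rt

Shift to the Maidenhead origin (180°W, 90°S): lon 213.4672, lat 29.7993.
Field: lon ⌊213.4672/20⌋ = 10 → K; lat ⌊29.7993/10⌋ = 2 → C.
Square: lon ⌊13.4672/2⌋ = 6; lat ⌊9.7993/1⌋ = 9.
Subsquare: lon ⌊1.4672/0.0833333⌋ = 17 → r; lat ⌊0.7993/0.0416667⌋ = 19 → t.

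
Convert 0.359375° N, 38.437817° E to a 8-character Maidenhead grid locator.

KJ90fi26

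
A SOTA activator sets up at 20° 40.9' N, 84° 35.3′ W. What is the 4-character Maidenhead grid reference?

EL70

Add 180° to longitude and 90° to latitude: 95.41, 110.68.
Field: lon ⌊95.41/20⌋ = 4 → E; lat ⌊110.68/10⌋ = 11 → L.
Square: lon ⌊15.41/2⌋ = 7; lat ⌊0.68/1⌋ = 0.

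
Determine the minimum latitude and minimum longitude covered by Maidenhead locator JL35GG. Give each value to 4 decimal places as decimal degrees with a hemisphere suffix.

25.2500° N, 6.5000° E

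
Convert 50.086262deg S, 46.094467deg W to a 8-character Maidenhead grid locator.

GD69wv89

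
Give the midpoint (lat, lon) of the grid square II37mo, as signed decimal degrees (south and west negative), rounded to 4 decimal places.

-2.3958, -12.9583

Field I=8, I=8: +8·20° lon, +8·10° lat → SW at lon -20°, lat -10°.
Square 3, 7: +3·2° lon, +7·1° lat → SW at lon -14°, lat -3°.
Subsquare m=12, o=14: +12·0.0833333° lon, +14·0.0416667° lat → SW at lon -13°, lat -2.41667°.
Cell spans 0.0833333° lon × 0.0416667° lat. Centre is SW corner plus half of each.
latitude -2.3958, longitude -12.9583.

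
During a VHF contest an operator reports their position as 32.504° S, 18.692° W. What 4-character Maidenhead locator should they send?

Shift to the Maidenhead origin (180°W, 90°S): lon 161.31, lat 57.50.
Field: lon ⌊161.31/20⌋ = 8 → I; lat ⌊57.50/10⌋ = 5 → F.
Square: lon ⌊1.31/2⌋ = 0; lat ⌊7.50/1⌋ = 7.

IF07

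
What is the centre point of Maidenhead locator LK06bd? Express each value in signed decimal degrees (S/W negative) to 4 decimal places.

Field L=11, K=10: +11·20° lon, +10·10° lat → SW at lon 40°, lat 10°.
Square 0, 6: +0·2° lon, +6·1° lat → SW at lon 40°, lat 16°.
Subsquare b=1, d=3: +1·0.0833333° lon, +3·0.0416667° lat → SW at lon 40.0833°, lat 16.125°.
Cell spans 0.0833333° lon × 0.0416667° lat. Centre is SW corner plus half of each.
latitude 16.1458, longitude 40.1250.

16.1458, 40.1250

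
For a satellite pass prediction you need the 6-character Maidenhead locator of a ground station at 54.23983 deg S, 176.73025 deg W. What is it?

Shift to the Maidenhead origin (180°W, 90°S): lon 3.2697, lat 35.7602.
Field: 3.2697/20 → 0 → A, 35.7602/10 → 3 → D; chars AD.
Square: 3.2697/2 → 1, 5.7602/1 → 5; chars 15.
Subsquare: 1.2697/0.0833333 → 15 → p, 0.7602/0.0416667 → 18 → s; chars ps.

AD15ps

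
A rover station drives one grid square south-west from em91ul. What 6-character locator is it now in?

EM91tk

Longitude subsquare u = 20; −1 → 19 = t.
Latitude subsquare l = 11; −1 → 10 = k.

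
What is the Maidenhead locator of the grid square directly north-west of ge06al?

FE96xm

Longitude subsquare a = 0; −1 → -1, wraps to 23 = x, carry into square.
Longitude square 0; −1 → -1, wraps to 9, carry into field.
Longitude field G = 6; −1 → 5 = F.
Latitude subsquare l = 11; +1 → 12 = m.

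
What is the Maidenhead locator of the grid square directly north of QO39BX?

QP30ba

Latitude subsquare x = 23; +1 → 24, wraps to 0 = a, carry into square.
Latitude square 9; +1 → 10, wraps to 0, carry into field.
Latitude field O = 14; +1 → 15 = P.
The longitude characters are unchanged.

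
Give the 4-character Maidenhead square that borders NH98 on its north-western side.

NH89

Longitude square 9; −1 → 8.
Latitude square 8; +1 → 9.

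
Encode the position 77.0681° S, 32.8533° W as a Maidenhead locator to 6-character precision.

Shift to the Maidenhead origin (180°W, 90°S): lon 147.1467, lat 12.9319.
Field (20°×10°, letters A–R): 147.1467/20 → 7 → H, 12.9319/10 → 1 → B; chars HB.
Square (2°×1°, digits 0–9): 7.1467/2 → 3, 2.9319/1 → 2; chars 32.
Subsquare (5′×2.5′, letters a–x): 1.1467/0.0833333 → 13 → n, 0.9319/0.0416667 → 22 → w; chars nw.

HB32nw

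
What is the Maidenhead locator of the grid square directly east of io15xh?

IO25ah

Longitude subsquare x = 23; +1 → 24, wraps to 0 = a, carry into square.
Longitude square 1; +1 → 2.
The latitude characters are unchanged.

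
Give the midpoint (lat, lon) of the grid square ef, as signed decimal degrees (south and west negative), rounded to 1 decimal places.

-35.0, -90.0

Field E=4, F=5: +4·20° lon, +5·10° lat → SW at lon -100°, lat -40°.
Cell spans 20° lon × 10° lat. Centre is SW corner plus half of each.
latitude -35.0, longitude -90.0.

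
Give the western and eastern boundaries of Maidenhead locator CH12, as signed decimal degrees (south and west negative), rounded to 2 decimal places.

-138.00, -136.00

Field C=2, H=7: +2·20° lon, +7·10° lat → SW at lon -140°, lat -20°.
Square 1, 2: +1·2° lon, +2·1° lat → SW at lon -138°, lat -18°.
Cell spans 2° lon × 1° lat.
west -138.00, east -136.00.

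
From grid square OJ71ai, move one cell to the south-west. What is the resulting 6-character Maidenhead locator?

Longitude subsquare a = 0; −1 → -1, wraps to 23 = x, carry into square.
Longitude square 7; −1 → 6.
Latitude subsquare i = 8; −1 → 7 = h.

OJ61xh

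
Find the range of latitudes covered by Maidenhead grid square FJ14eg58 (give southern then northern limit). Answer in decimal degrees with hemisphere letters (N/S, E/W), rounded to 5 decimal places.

4.28333° N, 4.28750° N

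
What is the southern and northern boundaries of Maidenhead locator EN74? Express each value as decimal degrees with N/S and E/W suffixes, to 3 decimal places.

44.000° N, 45.000° N

Field E=4, N=13: +4·20° lon, +13·10° lat → SW at lon -100°, lat 40°.
Square 7, 4: +7·2° lon, +4·1° lat → SW at lon -86°, lat 44°.
Cell spans 2° lon × 1° lat.
south 44.000° N, north 45.000° N.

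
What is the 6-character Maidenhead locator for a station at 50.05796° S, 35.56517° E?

KD79sw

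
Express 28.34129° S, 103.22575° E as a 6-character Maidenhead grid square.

OG11op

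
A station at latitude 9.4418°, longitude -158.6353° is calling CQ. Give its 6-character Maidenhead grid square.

Add 180° to longitude and 90° to latitude: 21.3647, 99.4418.
Field: 21.3647/20 → 1 → B, 99.4418/10 → 9 → J; chars BJ.
Square: 1.3647/2 → 0, 9.4418/1 → 9; chars 09.
Subsquare: 1.3647/0.0833333 → 16 → q, 0.4418/0.0416667 → 10 → k; chars qk.

BJ09qk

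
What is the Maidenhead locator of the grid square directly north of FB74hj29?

Latitude extended square 9; +1 → 10, wraps to 0, carry into subsquare.
Latitude subsquare j = 9; +1 → 10 = k.
The longitude characters are unchanged.

FB74hk20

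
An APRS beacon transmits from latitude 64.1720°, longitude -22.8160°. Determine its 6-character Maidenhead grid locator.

HP84oe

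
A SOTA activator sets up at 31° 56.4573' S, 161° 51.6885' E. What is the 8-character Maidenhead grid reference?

RF08wb34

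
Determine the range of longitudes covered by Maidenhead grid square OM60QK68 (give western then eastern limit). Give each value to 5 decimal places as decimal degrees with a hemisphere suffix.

113.38333° E, 113.39167° E

Field O=14, M=12: +14·20° lon, +12·10° lat → SW at lon 100°, lat 30°.
Square 6, 0: +6·2° lon, +0·1° lat → SW at lon 112°, lat 30°.
Subsquare q=16, k=10: +16·0.0833333° lon, +10·0.0416667° lat → SW at lon 113.333°, lat 30.4167°.
Extended square 6, 8: +6·0.00833333° lon, +8·0.00416667° lat → SW at lon 113.383°, lat 30.45°.
Cell spans 0.00833333° lon × 0.00416667° lat.
west 113.38333° E, east 113.39167° E.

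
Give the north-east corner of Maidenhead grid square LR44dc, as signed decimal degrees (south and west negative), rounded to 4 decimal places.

Field L=11, R=17: +11·20° lon, +17·10° lat → SW at lon 40°, lat 80°.
Square 4, 4: +4·2° lon, +4·1° lat → SW at lon 48°, lat 84°.
Subsquare d=3, c=2: +3·0.0833333° lon, +2·0.0416667° lat → SW at lon 48.25°, lat 84.0833°.
Cell spans 0.0833333° lon × 0.0416667° lat. NE corner is SW corner plus one full cell.
latitude 84.1250, longitude 48.3333.

84.1250, 48.3333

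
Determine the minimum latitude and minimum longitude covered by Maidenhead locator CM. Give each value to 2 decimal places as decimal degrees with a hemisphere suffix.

30.00° N, 140.00° W

Field C=2, M=12: +2·20° lon, +12·10° lat → SW at lon -140°, lat 30°.
latitude 30.00° N, longitude 140.00° W.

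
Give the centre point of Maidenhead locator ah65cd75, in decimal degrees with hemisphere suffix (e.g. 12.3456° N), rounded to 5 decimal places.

14.85208° S, 167.77083° W

Field A=0, H=7: +0·20° lon, +7·10° lat → SW at lon -180°, lat -20°.
Square 6, 5: +6·2° lon, +5·1° lat → SW at lon -168°, lat -15°.
Subsquare c=2, d=3: +2·0.0833333° lon, +3·0.0416667° lat → SW at lon -167.833°, lat -14.875°.
Extended square 7, 5: +7·0.00833333° lon, +5·0.00416667° lat → SW at lon -167.775°, lat -14.8542°.
Cell spans 0.00833333° lon × 0.00416667° lat. Centre is SW corner plus half of each.
latitude 14.85208° S, longitude 167.77083° W.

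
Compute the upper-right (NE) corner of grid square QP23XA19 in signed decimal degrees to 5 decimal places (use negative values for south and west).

63.04167, 145.93333

Field Q=16, P=15: +16·20° lon, +15·10° lat → SW at lon 140°, lat 60°.
Square 2, 3: +2·2° lon, +3·1° lat → SW at lon 144°, lat 63°.
Subsquare x=23, a=0: +23·0.0833333° lon, +0·0.0416667° lat → SW at lon 145.917°, lat 63°.
Extended square 1, 9: +1·0.00833333° lon, +9·0.00416667° lat → SW at lon 145.925°, lat 63.0375°.
Cell spans 0.00833333° lon × 0.00416667° lat. NE corner is SW corner plus one full cell.
latitude 63.04167, longitude 145.93333.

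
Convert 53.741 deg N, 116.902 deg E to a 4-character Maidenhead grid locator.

OO83

Offset from 180°W / 90°S: lon 296.90°, lat 143.74°.
Field: lon ⌊296.90/20⌋ = 14 → O; lat ⌊143.74/10⌋ = 14 → O.
Square: lon ⌊16.90/2⌋ = 8; lat ⌊3.74/1⌋ = 3.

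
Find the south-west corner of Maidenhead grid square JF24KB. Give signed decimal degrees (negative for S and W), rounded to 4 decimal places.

-35.9583, 4.8333

Field J=9, F=5: +9·20° lon, +5·10° lat → SW at lon 0°, lat -40°.
Square 2, 4: +2·2° lon, +4·1° lat → SW at lon 4°, lat -36°.
Subsquare k=10, b=1: +10·0.0833333° lon, +1·0.0416667° lat → SW at lon 4.83333°, lat -35.9583°.
latitude -35.9583, longitude 4.8333.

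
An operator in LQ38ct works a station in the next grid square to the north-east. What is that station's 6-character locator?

Longitude subsquare c = 2; +1 → 3 = d.
Latitude subsquare t = 19; +1 → 20 = u.

LQ38du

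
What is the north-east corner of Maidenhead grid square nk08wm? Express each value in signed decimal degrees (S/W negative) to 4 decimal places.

18.5417, 81.9167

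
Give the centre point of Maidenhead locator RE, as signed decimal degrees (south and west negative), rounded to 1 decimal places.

-45.0, 170.0

Field R=17, E=4: +17·20° lon, +4·10° lat → SW at lon 160°, lat -50°.
Cell spans 20° lon × 10° lat. Centre is SW corner plus half of each.
latitude -45.0, longitude 170.0.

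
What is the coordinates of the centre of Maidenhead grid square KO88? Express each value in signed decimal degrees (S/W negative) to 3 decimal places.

Field K=10, O=14: +10·20° lon, +14·10° lat → SW at lon 20°, lat 50°.
Square 8, 8: +8·2° lon, +8·1° lat → SW at lon 36°, lat 58°.
Cell spans 2° lon × 1° lat. Centre is SW corner plus half of each.
latitude 58.500, longitude 37.000.

58.500, 37.000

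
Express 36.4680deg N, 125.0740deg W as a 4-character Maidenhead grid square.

CM76

Shift to the Maidenhead origin (180°W, 90°S): lon 54.93, lat 126.47.
Field: 54.93/20 → 2 → C, 126.47/10 → 12 → M; chars CM.
Square: 14.93/2 → 7, 6.47/1 → 6; chars 76.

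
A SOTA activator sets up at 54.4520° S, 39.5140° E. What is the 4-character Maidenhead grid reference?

Shift to the Maidenhead origin (180°W, 90°S): lon 219.51, lat 35.55.
Field: 219.51/20 → 10 → K, 35.55/10 → 3 → D; chars KD.
Square: 19.51/2 → 9, 5.55/1 → 5; chars 95.

KD95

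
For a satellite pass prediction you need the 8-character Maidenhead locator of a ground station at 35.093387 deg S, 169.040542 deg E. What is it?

RF44mv47

Add 180° to longitude and 90° to latitude: 349.04054, 54.90661.
Field (20°×10°, letters A–R): 349.04054/20 → 17 → R, 54.90661/10 → 5 → F; chars RF.
Square (2°×1°, digits 0–9): 9.04054/2 → 4, 4.90661/1 → 4; chars 44.
Subsquare (5′×2.5′, letters a–x): 1.04054/0.0833333 → 12 → m, 0.90661/0.0416667 → 21 → v; chars mv.
Extended square (30″×15″, digits 0–9): 0.04054/0.00833333 → 4, 0.03161/0.00416667 → 7; chars 47.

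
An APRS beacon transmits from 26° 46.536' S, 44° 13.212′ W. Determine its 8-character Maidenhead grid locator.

GG73vf33

Shift to the Maidenhead origin (180°W, 90°S): lon 135.77980, lat 63.22440.
Field (20°×10°, letters A–R): 135.77980/20 → 6 → G, 63.22440/10 → 6 → G; chars GG.
Square (2°×1°, digits 0–9): 15.77980/2 → 7, 3.22440/1 → 3; chars 73.
Subsquare (5′×2.5′, letters a–x): 1.77980/0.0833333 → 21 → v, 0.22440/0.0416667 → 5 → f; chars vf.
Extended square (30″×15″, digits 0–9): 0.02980/0.00833333 → 3, 0.01607/0.00416667 → 3; chars 33.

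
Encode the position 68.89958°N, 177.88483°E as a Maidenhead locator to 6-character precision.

Shift to the Maidenhead origin (180°W, 90°S): lon 357.8848, lat 158.8996.
Field: lon ⌊357.8848/20⌋ = 17 → R; lat ⌊158.8996/10⌋ = 15 → P.
Square: lon ⌊17.8848/2⌋ = 8; lat ⌊8.8996/1⌋ = 8.
Subsquare: lon ⌊1.8848/0.0833333⌋ = 22 → w; lat ⌊0.8996/0.0416667⌋ = 21 → v.

RP88wv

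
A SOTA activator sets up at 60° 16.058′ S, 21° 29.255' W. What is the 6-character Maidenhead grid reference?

HC99gr

Shift to the Maidenhead origin (180°W, 90°S): lon 158.5124, lat 29.7324.
Field (20°×10°, letters A–R): 158.5124/20 → 7 → H, 29.7324/10 → 2 → C; chars HC.
Square (2°×1°, digits 0–9): 18.5124/2 → 9, 9.7324/1 → 9; chars 99.
Subsquare (5′×2.5′, letters a–x): 0.5124/0.0833333 → 6 → g, 0.7324/0.0416667 → 17 → r; chars gr.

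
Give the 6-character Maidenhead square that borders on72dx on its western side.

Longitude subsquare d = 3; −1 → 2 = c.
The latitude characters are unchanged.

ON72cx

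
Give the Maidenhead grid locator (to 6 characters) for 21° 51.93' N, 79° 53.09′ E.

Add 180° to longitude and 90° to latitude: 259.8848, 111.8655.
Field (20°×10°, letters A–R): lon ⌊259.8848/20⌋ = 12 → M; lat ⌊111.8655/10⌋ = 11 → L.
Square (2°×1°, digits 0–9): lon ⌊19.8848/2⌋ = 9; lat ⌊1.8655/1⌋ = 1.
Subsquare (5′×2.5′, letters a–x): lon ⌊1.8848/0.0833333⌋ = 22 → w; lat ⌊0.8655/0.0416667⌋ = 20 → u.

ML91wu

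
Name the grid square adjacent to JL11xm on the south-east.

Longitude subsquare x = 23; +1 → 24, wraps to 0 = a, carry into square.
Longitude square 1; +1 → 2.
Latitude subsquare m = 12; −1 → 11 = l.

JL21al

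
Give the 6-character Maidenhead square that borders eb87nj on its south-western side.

Longitude subsquare n = 13; −1 → 12 = m.
Latitude subsquare j = 9; −1 → 8 = i.

EB87mi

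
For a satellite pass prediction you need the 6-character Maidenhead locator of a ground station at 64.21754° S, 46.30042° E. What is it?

Add 180° to longitude and 90° to latitude: 226.3004, 25.7825.
Field: lon ⌊226.3004/20⌋ = 11 → L; lat ⌊25.7825/10⌋ = 2 → C.
Square: lon ⌊6.3004/2⌋ = 3; lat ⌊5.7825/1⌋ = 5.
Subsquare: lon ⌊0.3004/0.0833333⌋ = 3 → d; lat ⌊0.7825/0.0416667⌋ = 18 → s.

LC35ds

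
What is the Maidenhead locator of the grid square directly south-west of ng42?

NG31

Longitude square 4; −1 → 3.
Latitude square 2; −1 → 1.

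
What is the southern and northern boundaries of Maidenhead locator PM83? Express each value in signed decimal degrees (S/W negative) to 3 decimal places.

33.000, 34.000

Field P=15, M=12: +15·20° lon, +12·10° lat → SW at lon 120°, lat 30°.
Square 8, 3: +8·2° lon, +3·1° lat → SW at lon 136°, lat 33°.
Cell spans 2° lon × 1° lat.
south 33.000, north 34.000.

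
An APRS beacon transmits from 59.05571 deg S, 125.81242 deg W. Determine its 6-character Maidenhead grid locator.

Offset from 180°W / 90°S: lon 54.1876°, lat 30.9443°.
Field: 54.1876/20 → 2 → C, 30.9443/10 → 3 → D; chars CD.
Square: 14.1876/2 → 7, 0.9443/1 → 0; chars 70.
Subsquare: 0.1876/0.0833333 → 2 → c, 0.9443/0.0416667 → 22 → w; chars cw.

CD70cw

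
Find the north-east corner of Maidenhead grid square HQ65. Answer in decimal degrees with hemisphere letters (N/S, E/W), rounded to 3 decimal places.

76.000° N, 26.000° W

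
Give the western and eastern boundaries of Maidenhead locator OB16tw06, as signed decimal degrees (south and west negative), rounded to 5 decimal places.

103.58333, 103.59167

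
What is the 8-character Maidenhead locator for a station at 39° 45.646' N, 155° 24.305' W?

Shift to the Maidenhead origin (180°W, 90°S): lon 24.59492, lat 129.76077.
Field: 24.59492/20 → 1 → B, 129.76077/10 → 12 → M; chars BM.
Square: 4.59492/2 → 2, 9.76077/1 → 9; chars 29.
Subsquare: 0.59492/0.0833333 → 7 → h, 0.76077/0.0416667 → 18 → s; chars hs.
Extended square: 0.01158/0.00833333 → 1, 0.01077/0.00416667 → 2; chars 12.

BM29hs12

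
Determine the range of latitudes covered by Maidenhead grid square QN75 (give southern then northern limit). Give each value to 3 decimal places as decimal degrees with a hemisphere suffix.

45.000° N, 46.000° N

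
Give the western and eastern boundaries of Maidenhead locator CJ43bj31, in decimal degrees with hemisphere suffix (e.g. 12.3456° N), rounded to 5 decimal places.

Field C=2, J=9: +2·20° lon, +9·10° lat → SW at lon -140°, lat 0°.
Square 4, 3: +4·2° lon, +3·1° lat → SW at lon -132°, lat 3°.
Subsquare b=1, j=9: +1·0.0833333° lon, +9·0.0416667° lat → SW at lon -131.917°, lat 3.375°.
Extended square 3, 1: +3·0.00833333° lon, +1·0.00416667° lat → SW at lon -131.892°, lat 3.37917°.
Cell spans 0.00833333° lon × 0.00416667° lat.
west 131.89167° W, east 131.88333° W.

131.89167° W, 131.88333° W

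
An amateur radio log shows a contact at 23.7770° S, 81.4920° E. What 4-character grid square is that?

Shift to the Maidenhead origin (180°W, 90°S): lon 261.49, lat 66.22.
Field: 261.49/20 → 13 → N, 66.22/10 → 6 → G; chars NG.
Square: 1.49/2 → 0, 6.22/1 → 6; chars 06.

NG06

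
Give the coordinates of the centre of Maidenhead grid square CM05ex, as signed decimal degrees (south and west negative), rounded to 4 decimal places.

Field C=2, M=12: +2·20° lon, +12·10° lat → SW at lon -140°, lat 30°.
Square 0, 5: +0·2° lon, +5·1° lat → SW at lon -140°, lat 35°.
Subsquare e=4, x=23: +4·0.0833333° lon, +23·0.0416667° lat → SW at lon -139.667°, lat 35.9583°.
Cell spans 0.0833333° lon × 0.0416667° lat. Centre is SW corner plus half of each.
latitude 35.9792, longitude -139.6250.

35.9792, -139.6250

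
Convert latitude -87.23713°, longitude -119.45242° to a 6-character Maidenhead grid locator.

DA02gs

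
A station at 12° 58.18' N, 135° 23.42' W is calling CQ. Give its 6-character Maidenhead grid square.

CK22hx

Offset from 180°W / 90°S: lon 44.6097°, lat 102.9697°.
Field (20°×10°, letters A–R): 44.6097/20 → 2 → C, 102.9697/10 → 10 → K; chars CK.
Square (2°×1°, digits 0–9): 4.6097/2 → 2, 2.9697/1 → 2; chars 22.
Subsquare (5′×2.5′, letters a–x): 0.6097/0.0833333 → 7 → h, 0.9697/0.0416667 → 23 → x; chars hx.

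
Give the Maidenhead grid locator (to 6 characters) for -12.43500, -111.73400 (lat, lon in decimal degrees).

DH47dn

Add 180° to longitude and 90° to latitude: 68.2660, 77.5650.
Field: lon ⌊68.2660/20⌋ = 3 → D; lat ⌊77.5650/10⌋ = 7 → H.
Square: lon ⌊8.2660/2⌋ = 4; lat ⌊7.5650/1⌋ = 7.
Subsquare: lon ⌊0.2660/0.0833333⌋ = 3 → d; lat ⌊0.5650/0.0416667⌋ = 13 → n.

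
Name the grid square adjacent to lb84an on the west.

Longitude subsquare a = 0; −1 → -1, wraps to 23 = x, carry into square.
Longitude square 8; −1 → 7.
The latitude characters are unchanged.

LB74xn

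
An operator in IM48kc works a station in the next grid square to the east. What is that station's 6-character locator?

Longitude subsquare k = 10; +1 → 11 = l.
The latitude characters are unchanged.

IM48lc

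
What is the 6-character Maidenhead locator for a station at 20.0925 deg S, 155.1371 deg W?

BG29kv

Add 180° to longitude and 90° to latitude: 24.8629, 69.9075.
Field: 24.8629/20 → 1 → B, 69.9075/10 → 6 → G; chars BG.
Square: 4.8629/2 → 2, 9.9075/1 → 9; chars 29.
Subsquare: 0.8629/0.0833333 → 10 → k, 0.9075/0.0416667 → 21 → v; chars kv.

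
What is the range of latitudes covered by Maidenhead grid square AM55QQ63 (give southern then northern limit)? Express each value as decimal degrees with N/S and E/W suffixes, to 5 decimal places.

35.67917° N, 35.68333° N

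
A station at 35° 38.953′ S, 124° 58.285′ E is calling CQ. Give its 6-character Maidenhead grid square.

PF24li

Add 180° to longitude and 90° to latitude: 304.9714, 54.3508.
Field: lon ⌊304.9714/20⌋ = 15 → P; lat ⌊54.3508/10⌋ = 5 → F.
Square: lon ⌊4.9714/2⌋ = 2; lat ⌊4.3508/1⌋ = 4.
Subsquare: lon ⌊0.9714/0.0833333⌋ = 11 → l; lat ⌊0.3508/0.0416667⌋ = 8 → i.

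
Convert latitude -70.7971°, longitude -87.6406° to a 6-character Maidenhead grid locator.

EB69ee

Shift to the Maidenhead origin (180°W, 90°S): lon 92.3594, lat 19.2029.
Field: 92.3594/20 → 4 → E, 19.2029/10 → 1 → B; chars EB.
Square: 12.3594/2 → 6, 9.2029/1 → 9; chars 69.
Subsquare: 0.3594/0.0833333 → 4 → e, 0.2029/0.0416667 → 4 → e; chars ee.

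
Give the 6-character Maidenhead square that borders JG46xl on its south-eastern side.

Longitude subsquare x = 23; +1 → 24, wraps to 0 = a, carry into square.
Longitude square 4; +1 → 5.
Latitude subsquare l = 11; −1 → 10 = k.

JG56ak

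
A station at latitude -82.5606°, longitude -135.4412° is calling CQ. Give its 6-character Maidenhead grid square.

CA27gk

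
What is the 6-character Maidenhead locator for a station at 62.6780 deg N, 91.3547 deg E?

NP52qq

Offset from 180°W / 90°S: lon 271.3547°, lat 152.6780°.
Field: 271.3547/20 → 13 → N, 152.6780/10 → 15 → P; chars NP.
Square: 11.3547/2 → 5, 2.6780/1 → 2; chars 52.
Subsquare: 1.3547/0.0833333 → 16 → q, 0.6780/0.0416667 → 16 → q; chars qq.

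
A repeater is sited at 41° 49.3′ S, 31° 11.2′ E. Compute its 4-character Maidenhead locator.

KE58

Shift to the Maidenhead origin (180°W, 90°S): lon 211.19, lat 48.18.
Field: 211.19/20 → 10 → K, 48.18/10 → 4 → E; chars KE.
Square: 11.19/2 → 5, 8.18/1 → 8; chars 58.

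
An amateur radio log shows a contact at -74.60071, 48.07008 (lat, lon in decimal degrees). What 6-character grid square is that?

LB45aj

Offset from 180°W / 90°S: lon 228.0701°, lat 15.3993°.
Field (20°×10°, letters A–R): 228.0701/20 → 11 → L, 15.3993/10 → 1 → B; chars LB.
Square (2°×1°, digits 0–9): 8.0701/2 → 4, 5.3993/1 → 5; chars 45.
Subsquare (5′×2.5′, letters a–x): 0.0701/0.0833333 → 0 → a, 0.3993/0.0416667 → 9 → j; chars aj.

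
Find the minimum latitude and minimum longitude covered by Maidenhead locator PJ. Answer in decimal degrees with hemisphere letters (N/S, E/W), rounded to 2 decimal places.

Field P=15, J=9: +15·20° lon, +9·10° lat → SW at lon 120°, lat 0°.
latitude 0.00° N, longitude 120.00° E.

0.00° N, 120.00° E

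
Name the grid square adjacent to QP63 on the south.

Latitude square 3; −1 → 2.
The longitude characters are unchanged.

QP62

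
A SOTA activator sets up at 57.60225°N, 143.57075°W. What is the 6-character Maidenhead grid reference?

Add 180° to longitude and 90° to latitude: 36.4292, 147.6022.
Field: lon ⌊36.4292/20⌋ = 1 → B; lat ⌊147.6022/10⌋ = 14 → O.
Square: lon ⌊16.4292/2⌋ = 8; lat ⌊7.6022/1⌋ = 7.
Subsquare: lon ⌊0.4292/0.0833333⌋ = 5 → f; lat ⌊0.6022/0.0416667⌋ = 14 → o.

BO87fo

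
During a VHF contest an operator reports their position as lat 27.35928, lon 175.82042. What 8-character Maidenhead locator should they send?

RL77vi86

Offset from 180°W / 90°S: lon 355.82042°, lat 117.35928°.
Field: lon ⌊355.82042/20⌋ = 17 → R; lat ⌊117.35928/10⌋ = 11 → L.
Square: lon ⌊15.82042/2⌋ = 7; lat ⌊7.35928/1⌋ = 7.
Subsquare: lon ⌊1.82042/0.0833333⌋ = 21 → v; lat ⌊0.35928/0.0416667⌋ = 8 → i.
Extended square: lon ⌊0.07042/0.00833333⌋ = 8; lat ⌊0.02595/0.00416667⌋ = 6.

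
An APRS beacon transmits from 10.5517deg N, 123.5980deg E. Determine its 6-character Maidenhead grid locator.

PK10tn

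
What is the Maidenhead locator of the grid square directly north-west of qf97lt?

Longitude subsquare l = 11; −1 → 10 = k.
Latitude subsquare t = 19; +1 → 20 = u.

QF97ku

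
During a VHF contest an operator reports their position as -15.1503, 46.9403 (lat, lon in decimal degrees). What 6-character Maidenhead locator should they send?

LH34lu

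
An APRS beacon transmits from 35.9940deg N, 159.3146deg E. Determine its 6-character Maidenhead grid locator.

QM95px

Offset from 180°W / 90°S: lon 339.3146°, lat 125.9940°.
Field: 339.3146/20 → 16 → Q, 125.9940/10 → 12 → M; chars QM.
Square: 19.3146/2 → 9, 5.9940/1 → 5; chars 95.
Subsquare: 1.3146/0.0833333 → 15 → p, 0.9940/0.0416667 → 23 → x; chars px.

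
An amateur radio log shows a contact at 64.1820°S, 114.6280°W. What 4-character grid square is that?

DC25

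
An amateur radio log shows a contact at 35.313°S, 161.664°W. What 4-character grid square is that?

AF94

Shift to the Maidenhead origin (180°W, 90°S): lon 18.34, lat 54.69.
Field: lon ⌊18.34/20⌋ = 0 → A; lat ⌊54.69/10⌋ = 5 → F.
Square: lon ⌊18.34/2⌋ = 9; lat ⌊4.69/1⌋ = 4.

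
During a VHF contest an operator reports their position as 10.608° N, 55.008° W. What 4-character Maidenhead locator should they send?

GK20

Add 180° to longitude and 90° to latitude: 124.99, 100.61.
Field: 124.99/20 → 6 → G, 100.61/10 → 10 → K; chars GK.
Square: 4.99/2 → 2, 0.61/1 → 0; chars 20.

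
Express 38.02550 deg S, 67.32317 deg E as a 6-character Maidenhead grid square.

Add 180° to longitude and 90° to latitude: 247.3232, 51.9745.
Field (20°×10°, letters A–R): lon ⌊247.3232/20⌋ = 12 → M; lat ⌊51.9745/10⌋ = 5 → F.
Square (2°×1°, digits 0–9): lon ⌊7.3232/2⌋ = 3; lat ⌊1.9745/1⌋ = 1.
Subsquare (5′×2.5′, letters a–x): lon ⌊1.3232/0.0833333⌋ = 15 → p; lat ⌊0.9745/0.0416667⌋ = 23 → x.

MF31px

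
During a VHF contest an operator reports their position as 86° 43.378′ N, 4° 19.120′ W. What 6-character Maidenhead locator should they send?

Add 180° to longitude and 90° to latitude: 175.6813, 176.7230.
Field: 175.6813/20 → 8 → I, 176.7230/10 → 17 → R; chars IR.
Square: 15.6813/2 → 7, 6.7230/1 → 6; chars 76.
Subsquare: 1.6813/0.0833333 → 20 → u, 0.7230/0.0416667 → 17 → r; chars ur.

IR76ur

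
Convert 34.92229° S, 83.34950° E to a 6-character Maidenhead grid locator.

NF15qb

Shift to the Maidenhead origin (180°W, 90°S): lon 263.3495, lat 55.0777.
Field (20°×10°, letters A–R): 263.3495/20 → 13 → N, 55.0777/10 → 5 → F; chars NF.
Square (2°×1°, digits 0–9): 3.3495/2 → 1, 5.0777/1 → 5; chars 15.
Subsquare (5′×2.5′, letters a–x): 1.3495/0.0833333 → 16 → q, 0.0777/0.0416667 → 1 → b; chars qb.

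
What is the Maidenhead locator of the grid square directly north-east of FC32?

FC43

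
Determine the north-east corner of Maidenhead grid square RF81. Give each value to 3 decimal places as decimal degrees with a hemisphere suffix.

Field R=17, F=5: +17·20° lon, +5·10° lat → SW at lon 160°, lat -40°.
Square 8, 1: +8·2° lon, +1·1° lat → SW at lon 176°, lat -39°.
Cell spans 2° lon × 1° lat. NE corner is SW corner plus one full cell.
latitude 38.000° S, longitude 178.000° E.

38.000° S, 178.000° E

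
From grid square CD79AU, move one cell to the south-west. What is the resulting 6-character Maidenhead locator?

CD69xt

Longitude subsquare a = 0; −1 → -1, wraps to 23 = x, carry into square.
Longitude square 7; −1 → 6.
Latitude subsquare u = 20; −1 → 19 = t.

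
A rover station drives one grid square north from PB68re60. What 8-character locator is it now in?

Latitude extended square 0; +1 → 1.
The longitude characters are unchanged.

PB68re61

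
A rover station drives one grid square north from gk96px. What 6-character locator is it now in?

Latitude subsquare x = 23; +1 → 24, wraps to 0 = a, carry into square.
Latitude square 6; +1 → 7.
The longitude characters are unchanged.

GK97pa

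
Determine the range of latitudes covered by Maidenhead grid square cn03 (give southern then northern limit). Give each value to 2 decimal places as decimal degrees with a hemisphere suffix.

Field C=2, N=13: +2·20° lon, +13·10° lat → SW at lon -140°, lat 40°.
Square 0, 3: +0·2° lon, +3·1° lat → SW at lon -140°, lat 43°.
Cell spans 2° lon × 1° lat.
south 43.00° N, north 44.00° N.

43.00° N, 44.00° N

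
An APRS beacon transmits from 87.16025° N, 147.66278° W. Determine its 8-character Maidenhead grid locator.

Add 180° to longitude and 90° to latitude: 32.33722, 177.16025.
Field (20°×10°, letters A–R): 32.33722/20 → 1 → B, 177.16025/10 → 17 → R; chars BR.
Square (2°×1°, digits 0–9): 12.33722/2 → 6, 7.16025/1 → 7; chars 67.
Subsquare (5′×2.5′, letters a–x): 0.33722/0.0833333 → 4 → e, 0.16025/0.0416667 → 3 → d; chars ed.
Extended square (30″×15″, digits 0–9): 0.00389/0.00833333 → 0, 0.03525/0.00416667 → 8; chars 08.

BR67ed08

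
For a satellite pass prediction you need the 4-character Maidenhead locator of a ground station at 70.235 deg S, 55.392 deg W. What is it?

GB29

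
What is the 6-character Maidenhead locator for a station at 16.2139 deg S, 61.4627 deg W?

FH93gs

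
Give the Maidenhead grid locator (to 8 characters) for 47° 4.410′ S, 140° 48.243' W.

BE92ow32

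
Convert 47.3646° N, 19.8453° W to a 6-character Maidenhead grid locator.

IN07bi

Add 180° to longitude and 90° to latitude: 160.1547, 137.3646.
Field (20°×10°, letters A–R): lon ⌊160.1547/20⌋ = 8 → I; lat ⌊137.3646/10⌋ = 13 → N.
Square (2°×1°, digits 0–9): lon ⌊0.1547/2⌋ = 0; lat ⌊7.3646/1⌋ = 7.
Subsquare (5′×2.5′, letters a–x): lon ⌊0.1547/0.0833333⌋ = 1 → b; lat ⌊0.3646/0.0416667⌋ = 8 → i.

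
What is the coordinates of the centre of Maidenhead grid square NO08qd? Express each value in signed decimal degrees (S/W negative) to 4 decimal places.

58.1458, 81.3750

Field N=13, O=14: +13·20° lon, +14·10° lat → SW at lon 80°, lat 50°.
Square 0, 8: +0·2° lon, +8·1° lat → SW at lon 80°, lat 58°.
Subsquare q=16, d=3: +16·0.0833333° lon, +3·0.0416667° lat → SW at lon 81.3333°, lat 58.125°.
Cell spans 0.0833333° lon × 0.0416667° lat. Centre is SW corner plus half of each.
latitude 58.1458, longitude 81.3750.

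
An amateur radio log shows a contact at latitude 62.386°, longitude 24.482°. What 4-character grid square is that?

Add 180° to longitude and 90° to latitude: 204.48, 152.39.
Field (20°×10°, letters A–R): 204.48/20 → 10 → K, 152.39/10 → 15 → P; chars KP.
Square (2°×1°, digits 0–9): 4.48/2 → 2, 2.39/1 → 2; chars 22.

KP22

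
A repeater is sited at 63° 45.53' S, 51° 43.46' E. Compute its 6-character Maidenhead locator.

Add 180° to longitude and 90° to latitude: 231.7243, 26.2412.
Field: lon ⌊231.7243/20⌋ = 11 → L; lat ⌊26.2412/10⌋ = 2 → C.
Square: lon ⌊11.7243/2⌋ = 5; lat ⌊6.2412/1⌋ = 6.
Subsquare: lon ⌊1.7243/0.0833333⌋ = 20 → u; lat ⌊0.2412/0.0416667⌋ = 5 → f.

LC56uf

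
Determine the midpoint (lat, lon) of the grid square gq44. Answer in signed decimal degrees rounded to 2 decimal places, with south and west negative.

74.50, -51.00

Field G=6, Q=16: +6·20° lon, +16·10° lat → SW at lon -60°, lat 70°.
Square 4, 4: +4·2° lon, +4·1° lat → SW at lon -52°, lat 74°.
Cell spans 2° lon × 1° lat. Centre is SW corner plus half of each.
latitude 74.50, longitude -51.00.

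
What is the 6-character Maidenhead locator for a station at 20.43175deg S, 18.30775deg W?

Add 180° to longitude and 90° to latitude: 161.6923, 69.5683.
Field: 161.6923/20 → 8 → I, 69.5683/10 → 6 → G; chars IG.
Square: 1.6923/2 → 0, 9.5683/1 → 9; chars 09.
Subsquare: 1.6923/0.0833333 → 20 → u, 0.5683/0.0416667 → 13 → n; chars un.

IG09un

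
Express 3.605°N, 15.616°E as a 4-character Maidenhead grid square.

Add 180° to longitude and 90° to latitude: 195.62, 93.61.
Field: 195.62/20 → 9 → J, 93.61/10 → 9 → J; chars JJ.
Square: 15.62/2 → 7, 3.61/1 → 3; chars 73.

JJ73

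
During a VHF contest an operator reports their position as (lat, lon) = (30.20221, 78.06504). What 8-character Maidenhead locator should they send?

MM90ae78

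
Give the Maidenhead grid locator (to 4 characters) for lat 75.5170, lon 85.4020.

NQ25

Add 180° to longitude and 90° to latitude: 265.40, 165.52.
Field (20°×10°, letters A–R): 265.40/20 → 13 → N, 165.52/10 → 16 → Q; chars NQ.
Square (2°×1°, digits 0–9): 5.40/2 → 2, 5.52/1 → 5; chars 25.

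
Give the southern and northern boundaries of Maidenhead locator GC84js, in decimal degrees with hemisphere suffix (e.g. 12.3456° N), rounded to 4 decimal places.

Field G=6, C=2: +6·20° lon, +2·10° lat → SW at lon -60°, lat -70°.
Square 8, 4: +8·2° lon, +4·1° lat → SW at lon -44°, lat -66°.
Subsquare j=9, s=18: +9·0.0833333° lon, +18·0.0416667° lat → SW at lon -43.25°, lat -65.25°.
Cell spans 0.0833333° lon × 0.0416667° lat.
south 65.2500° S, north 65.2083° S.

65.2500° S, 65.2083° S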